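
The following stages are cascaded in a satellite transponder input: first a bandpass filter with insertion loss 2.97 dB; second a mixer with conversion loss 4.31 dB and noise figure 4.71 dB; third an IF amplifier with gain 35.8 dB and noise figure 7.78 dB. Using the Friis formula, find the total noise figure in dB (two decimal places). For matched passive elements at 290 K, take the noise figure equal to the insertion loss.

Convert to linear (a loss of L dB is a gain of −L dB): F_i = 10^(NF_i/10), G_i = 10^(G_i,dB/10)
  Stage 1: F_1 = 10^(2.97/10) = 1.982, G_1 = 10^(−2.97/10) = 0.5047
  Stage 2: F_2 = 10^(4.71/10) = 2.958, G_2 = 10^(−4.31/10) = 0.3707
  Stage 3: F_3 = 10^(7.78/10) = 5.998, G_3 = 10^(35.8/10) = 3802
Friis cascade:
  F = 1.982 + (2.958 − 1)/0.5047 + (5.998 − 1)/0.1871 = 32.58
NF = 10 log₁₀(32.58) = 15.13 dB

15.13 dB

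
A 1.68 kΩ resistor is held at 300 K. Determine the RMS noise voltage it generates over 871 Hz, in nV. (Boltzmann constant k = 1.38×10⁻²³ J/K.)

V_n = √(4kTRB)
4kTRB = 4 × 1.38×10⁻²³ × 300 × 1.68×10³ × 8.71×10² = 2.42×10⁻¹⁴ V²
V_n = √(2.42×10⁻¹⁴) = 1.56×10⁻⁷ V = 156 nV

156 nV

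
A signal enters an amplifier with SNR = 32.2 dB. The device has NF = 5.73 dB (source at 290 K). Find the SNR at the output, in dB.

By definition F = SNR_in/SNR_out, so in dB: SNR_out = SNR_in − NF
SNR_out = 32.2 − 5.73 = 26.47 dB

26.47 dB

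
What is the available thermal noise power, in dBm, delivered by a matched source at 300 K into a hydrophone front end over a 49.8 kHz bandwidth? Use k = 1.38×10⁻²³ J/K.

P_n = kTB = 1.38×10⁻²³ × 300 × 4.98×10⁴ = 2.06×10⁻¹⁶ W
In dBm: 10 log₁₀(2.06×10⁻¹⁶ / 10⁻³) = −126.9 dBm

−126.9 dBm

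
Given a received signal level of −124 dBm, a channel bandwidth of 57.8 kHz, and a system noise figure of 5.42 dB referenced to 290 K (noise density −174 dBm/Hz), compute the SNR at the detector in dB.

Noise floor: N = −174 + 10 log₁₀(B) + NF
10 log₁₀(5.78×10⁴) = 47.62 dB
N = −174 + 47.62 + 5.42 = −120.96 dBm
SNR = P_sig − N = −124 − (−120.96) = −3.04 dB → −3.0 dB

−3.0 dB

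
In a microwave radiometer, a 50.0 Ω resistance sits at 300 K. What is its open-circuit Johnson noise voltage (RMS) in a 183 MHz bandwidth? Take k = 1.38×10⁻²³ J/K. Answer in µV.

12.3 µV

V_n = √(4kTRB)
4kTRB = 4 × 1.38×10⁻²³ × 300 × 5.00×10¹ × 1.83×10⁸ = 1.52×10⁻¹⁰ V²
V_n = √(1.52×10⁻¹⁰) = 1.23×10⁻⁵ V = 12.3 µV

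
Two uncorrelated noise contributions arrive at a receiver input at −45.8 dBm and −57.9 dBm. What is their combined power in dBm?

−45.5 dBm

Convert to linear, add, convert back:
P₁ = 2.63×10⁻⁸ W, P₂ = 1.62×10⁻⁹ W
P_tot = 2.79×10⁻⁸ W → 10 log₁₀(P_tot / 10⁻³) = −45.5 dBm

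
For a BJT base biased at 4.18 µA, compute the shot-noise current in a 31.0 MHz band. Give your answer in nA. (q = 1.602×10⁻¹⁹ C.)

I_n = √(2qI·B)
2qI·B = 2 × 1.602×10⁻¹⁹ × 4.18×10⁻⁶ × 3.10×10⁷ = 4.15×10⁻¹⁷ A²
I_n = √(4.15×10⁻¹⁷) = 6.44×10⁻⁹ A = 6.44 nA

6.44 nA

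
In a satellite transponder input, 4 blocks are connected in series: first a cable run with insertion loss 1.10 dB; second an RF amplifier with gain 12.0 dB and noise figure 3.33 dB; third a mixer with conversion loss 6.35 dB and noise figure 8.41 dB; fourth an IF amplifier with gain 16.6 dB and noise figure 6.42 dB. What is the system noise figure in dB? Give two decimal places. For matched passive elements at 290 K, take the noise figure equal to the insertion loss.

6.48 dB

Convert to linear (a loss of L dB is a gain of −L dB): F_i = 10^(NF_i/10), G_i = 10^(G_i,dB/10)
  Stage 1: F_1 = 10^(1.10/10) = 1.288, G_1 = 10^(−1.10/10) = 0.7762
  Stage 2: F_2 = 10^(3.33/10) = 2.153, G_2 = 10^(12.0/10) = 15.85
  Stage 3: F_3 = 10^(8.41/10) = 6.934, G_3 = 10^(−6.35/10) = 0.2317
  Stage 4: F_4 = 10^(6.42/10) = 4.385, G_4 = 10^(16.6/10) = 45.71
Friis cascade:
  F = 1.288 + (2.153 − 1)/0.7762 + (6.934 − 1)/12.30 + (4.385 − 1)/2.851 = 4.443
NF = 10 log₁₀(4.443) = 6.48 dB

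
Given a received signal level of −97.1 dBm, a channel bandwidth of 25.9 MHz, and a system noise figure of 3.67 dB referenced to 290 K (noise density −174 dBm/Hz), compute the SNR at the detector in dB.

−0.9 dB

Noise floor: N = −174 + 10 log₁₀(B) + NF
10 log₁₀(2.59×10⁷) = 74.13 dB
N = −174 + 74.13 + 3.67 = −96.20 dBm
SNR = P_sig − N = −97.1 − (−96.20) = −0.90 dB → −0.9 dB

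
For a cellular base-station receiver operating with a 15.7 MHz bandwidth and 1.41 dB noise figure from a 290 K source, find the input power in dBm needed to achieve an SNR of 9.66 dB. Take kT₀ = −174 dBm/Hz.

−91.0 dBm

Sensitivity = −174 + 10 log₁₀(B) + NF + SNR_min
= −174 + 71.96 + 1.41 + 9.66
= −90.97 dBm → −91.0 dBm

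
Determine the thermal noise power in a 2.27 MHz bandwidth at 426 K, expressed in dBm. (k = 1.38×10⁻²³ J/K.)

−108.7 dBm

P_n = kTB = 1.38×10⁻²³ × 426 × 2.27×10⁶ = 1.33×10⁻¹⁴ W
In dBm: 10 log₁₀(1.33×10⁻¹⁴ / 10⁻³) = −108.7 dBm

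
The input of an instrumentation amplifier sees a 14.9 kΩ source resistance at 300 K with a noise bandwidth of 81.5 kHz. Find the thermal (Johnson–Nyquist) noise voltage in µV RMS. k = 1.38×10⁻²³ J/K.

4.48 µV

V_n = √(4kTRB)
4kTRB = 4 × 1.38×10⁻²³ × 300 × 1.49×10⁴ × 8.15×10⁴ = 2.01×10⁻¹¹ V²
V_n = √(2.01×10⁻¹¹) = 4.48×10⁻⁶ V = 4.48 µV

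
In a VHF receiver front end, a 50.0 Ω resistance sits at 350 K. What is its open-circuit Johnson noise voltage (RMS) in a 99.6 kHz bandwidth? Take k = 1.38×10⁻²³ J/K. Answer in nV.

310 nV

V_n = √(4kTRB)
4kTRB = 4 × 1.38×10⁻²³ × 350 × 5.00×10¹ × 9.96×10⁴ = 9.62×10⁻¹⁴ V²
V_n = √(9.62×10⁻¹⁴) = 3.10×10⁻⁷ V = 310 nV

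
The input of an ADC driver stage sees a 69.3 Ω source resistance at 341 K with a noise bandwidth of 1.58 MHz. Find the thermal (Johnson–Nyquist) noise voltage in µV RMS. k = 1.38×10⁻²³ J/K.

V_n = √(4kTRB)
4kTRB = 4 × 1.38×10⁻²³ × 341 × 6.93×10¹ × 1.58×10⁶ = 2.06×10⁻¹² V²
V_n = √(2.06×10⁻¹²) = 1.44×10⁻⁶ V = 1.44 µV

1.44 µV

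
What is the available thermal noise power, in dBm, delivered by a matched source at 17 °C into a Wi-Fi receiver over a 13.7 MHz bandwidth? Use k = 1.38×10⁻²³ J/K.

−102.6 dBm

T = 17 °C + 273.15 = 290.15 K
P_n = kTB = 1.38×10⁻²³ × 290.15 × 1.37×10⁷ = 5.49×10⁻¹⁴ W
In dBm: 10 log₁₀(5.49×10⁻¹⁴ / 10⁻³) = −102.6 dBm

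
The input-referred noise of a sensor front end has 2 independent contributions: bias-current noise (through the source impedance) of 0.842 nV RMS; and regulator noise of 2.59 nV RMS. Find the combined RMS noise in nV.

2.72 nV

Uncorrelated sources add in power (mean-square): V_tot = √(ΣV_i²)
V_tot = √[(8.42×10⁻¹⁰)² + (2.59×10⁻⁹)²] = 2.72×10⁻⁹ V = 2.72 nV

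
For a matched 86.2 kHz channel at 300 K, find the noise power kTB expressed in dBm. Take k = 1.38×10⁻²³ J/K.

P_n = kTB = 1.38×10⁻²³ × 300 × 8.62×10⁴ = 3.57×10⁻¹⁶ W
In dBm: 10 log₁₀(3.57×10⁻¹⁶ / 10⁻³) = −124.5 dBm

−124.5 dBm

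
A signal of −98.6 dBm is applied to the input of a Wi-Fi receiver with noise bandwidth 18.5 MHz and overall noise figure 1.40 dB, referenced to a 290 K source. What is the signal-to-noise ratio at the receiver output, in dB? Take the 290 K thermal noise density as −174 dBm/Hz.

Noise floor: N = −174 + 10 log₁₀(B) + NF
10 log₁₀(1.85×10⁷) = 72.67 dB
N = −174 + 72.67 + 1.40 = −99.93 dBm
SNR = P_sig − N = −98.6 − (−99.93) = 1.33 dB → 1.3 dB

1.3 dB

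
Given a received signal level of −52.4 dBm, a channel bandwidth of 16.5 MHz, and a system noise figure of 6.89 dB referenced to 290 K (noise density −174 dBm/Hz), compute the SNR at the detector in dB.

Noise floor: N = −174 + 10 log₁₀(B) + NF
10 log₁₀(1.65×10⁷) = 72.17 dB
N = −174 + 72.17 + 6.89 = −94.94 dBm
SNR = P_sig − N = −52.4 − (−94.94) = 42.54 dB → 42.5 dB

42.5 dB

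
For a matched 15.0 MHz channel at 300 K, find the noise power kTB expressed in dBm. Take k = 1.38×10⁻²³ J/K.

P_n = kTB = 1.38×10⁻²³ × 300 × 1.50×10⁷ = 6.21×10⁻¹⁴ W
In dBm: 10 log₁₀(6.21×10⁻¹⁴ / 10⁻³) = −102.1 dBm

−102.1 dBm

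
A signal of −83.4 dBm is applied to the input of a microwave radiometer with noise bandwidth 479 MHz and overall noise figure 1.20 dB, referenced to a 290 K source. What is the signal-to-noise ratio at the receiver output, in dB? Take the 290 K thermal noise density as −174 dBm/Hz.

2.6 dB

Noise floor: N = −174 + 10 log₁₀(B) + NF
10 log₁₀(4.79×10⁸) = 86.8 dB
N = −174 + 86.8 + 1.20 = −86.00 dBm
SNR = P_sig − N = −83.4 − (−86.00) = 2.60 dB → 2.6 dB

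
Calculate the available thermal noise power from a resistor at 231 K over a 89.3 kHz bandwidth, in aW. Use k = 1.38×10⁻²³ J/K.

P_n = kTB = 1.38×10⁻²³ × 231 × 8.93×10⁴ = 2.85×10⁻¹⁶ W = 285 aW

285 aW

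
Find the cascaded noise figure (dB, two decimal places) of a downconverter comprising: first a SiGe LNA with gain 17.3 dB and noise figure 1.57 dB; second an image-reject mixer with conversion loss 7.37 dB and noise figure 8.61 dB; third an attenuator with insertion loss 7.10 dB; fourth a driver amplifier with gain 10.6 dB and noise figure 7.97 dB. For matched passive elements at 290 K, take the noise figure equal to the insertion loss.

Convert to linear (a loss of L dB is a gain of −L dB): F_i = 10^(NF_i/10), G_i = 10^(G_i,dB/10)
  Stage 1: F_1 = 10^(1.57/10) = 1.435, G_1 = 10^(17.3/10) = 53.70
  Stage 2: F_2 = 10^(8.61/10) = 7.261, G_2 = 10^(−7.37/10) = 0.1832
  Stage 3: F_3 = 10^(7.10/10) = 5.129, G_3 = 10^(−7.10/10) = 0.1950
  Stage 4: F_4 = 10^(7.97/10) = 6.266, G_4 = 10^(10.6/10) = 11.48
Friis cascade:
  F = 1.435 + (7.261 − 1)/53.70 + (5.129 − 1)/9.840 + (6.266 − 1)/1.919 = 4.716
NF = 10 log₁₀(4.716) = 6.74 dB

6.74 dB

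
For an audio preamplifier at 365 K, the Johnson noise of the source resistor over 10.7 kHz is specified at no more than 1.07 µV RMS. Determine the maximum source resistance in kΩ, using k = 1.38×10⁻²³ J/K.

5.31 kΩ

Johnson–Nyquist: V_n = √(4kTRB) ⇒ R = V_n² / (4kTB)
4kTB = 4 × 1.38×10⁻²³ × 365 × 1.07×10⁴ = 2.16×10⁻¹⁶
R = (1.07×10⁻⁶)² / 2.16×10⁻¹⁶ = 5.31×10³ Ω = 5.31 kΩ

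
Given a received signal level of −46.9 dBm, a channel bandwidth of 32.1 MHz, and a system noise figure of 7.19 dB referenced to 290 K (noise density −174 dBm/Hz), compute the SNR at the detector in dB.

Noise floor: N = −174 + 10 log₁₀(B) + NF
10 log₁₀(3.21×10⁷) = 75.07 dB
N = −174 + 75.07 + 7.19 = −91.74 dBm
SNR = P_sig − N = −46.9 − (−91.74) = 44.84 dB → 44.8 dB

44.8 dB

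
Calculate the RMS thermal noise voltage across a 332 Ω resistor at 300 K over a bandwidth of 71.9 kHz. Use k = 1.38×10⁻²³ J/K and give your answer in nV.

629 nV

V_n = √(4kTRB)
4kTRB = 4 × 1.38×10⁻²³ × 300 × 3.32×10² × 7.19×10⁴ = 3.95×10⁻¹³ V²
V_n = √(3.95×10⁻¹³) = 6.29×10⁻⁷ V = 629 nV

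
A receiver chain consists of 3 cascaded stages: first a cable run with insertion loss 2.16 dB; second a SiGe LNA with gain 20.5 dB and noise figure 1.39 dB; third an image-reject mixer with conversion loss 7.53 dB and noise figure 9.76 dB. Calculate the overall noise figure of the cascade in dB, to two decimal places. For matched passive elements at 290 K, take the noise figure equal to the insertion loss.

3.78 dB

Convert to linear (a loss of L dB is a gain of −L dB): F_i = 10^(NF_i/10), G_i = 10^(G_i,dB/10)
  Stage 1: F_1 = 10^(2.16/10) = 1.644, G_1 = 10^(−2.16/10) = 0.6081
  Stage 2: F_2 = 10^(1.39/10) = 1.377, G_2 = 10^(20.5/10) = 112.2
  Stage 3: F_3 = 10^(9.76/10) = 9.462, G_3 = 10^(−7.53/10) = 0.1766
Friis cascade:
  F = 1.644 + (1.377 − 1)/0.6081 + (9.462 − 1)/68.23 = 2.389
NF = 10 log₁₀(2.389) = 3.78 dB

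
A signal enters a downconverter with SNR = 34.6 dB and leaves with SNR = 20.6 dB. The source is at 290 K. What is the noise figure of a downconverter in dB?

14.0 dB

NF (dB) = SNR_in(dB) − SNR_out(dB) when the source is at T₀
NF = 34.6 − 20.6 = 14.0 dB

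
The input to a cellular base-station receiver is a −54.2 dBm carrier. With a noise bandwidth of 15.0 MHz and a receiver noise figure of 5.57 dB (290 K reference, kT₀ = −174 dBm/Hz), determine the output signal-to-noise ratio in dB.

Noise floor: N = −174 + 10 log₁₀(B) + NF
10 log₁₀(1.50×10⁷) = 71.76 dB
N = −174 + 71.76 + 5.57 = −96.67 dBm
SNR = P_sig − N = −54.2 − (−96.67) = 42.47 dB → 42.5 dB

42.5 dB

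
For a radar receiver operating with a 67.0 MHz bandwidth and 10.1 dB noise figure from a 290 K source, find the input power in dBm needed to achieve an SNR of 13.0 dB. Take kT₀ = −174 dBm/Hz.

Sensitivity = −174 + 10 log₁₀(B) + NF + SNR_min
= −174 + 78.26 + 10.1 + 13.0
= −72.64 dBm → −72.6 dBm

−72.6 dBm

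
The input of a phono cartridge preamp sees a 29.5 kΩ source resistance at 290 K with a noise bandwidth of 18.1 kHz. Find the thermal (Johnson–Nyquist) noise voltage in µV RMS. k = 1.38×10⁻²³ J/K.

2.92 µV

V_n = √(4kTRB)
4kTRB = 4 × 1.38×10⁻²³ × 290 × 2.95×10⁴ × 1.81×10⁴ = 8.55×10⁻¹² V²
V_n = √(8.55×10⁻¹²) = 2.92×10⁻⁶ V = 2.92 µV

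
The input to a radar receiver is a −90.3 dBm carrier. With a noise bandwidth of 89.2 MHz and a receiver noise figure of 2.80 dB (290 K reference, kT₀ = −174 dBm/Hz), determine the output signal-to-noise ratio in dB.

1.4 dB

Noise floor: N = −174 + 10 log₁₀(B) + NF
10 log₁₀(8.92×10⁷) = 79.5 dB
N = −174 + 79.5 + 2.80 = −91.70 dBm
SNR = P_sig − N = −90.3 − (−91.70) = 1.40 dB → 1.4 dB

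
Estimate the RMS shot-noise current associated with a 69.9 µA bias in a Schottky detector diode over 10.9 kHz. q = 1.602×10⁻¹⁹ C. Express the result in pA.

I_n = √(2qI·B)
2qI·B = 2 × 1.602×10⁻¹⁹ × 6.99×10⁻⁵ × 1.09×10⁴ = 2.44×10⁻¹⁹ A²
I_n = √(2.44×10⁻¹⁹) = 4.94×10⁻¹⁰ A = 494 pA

494 pA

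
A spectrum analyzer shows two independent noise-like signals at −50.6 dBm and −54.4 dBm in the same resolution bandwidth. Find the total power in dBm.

−49.1 dBm

Convert to linear, add, convert back:
P₁ = 8.71×10⁻⁹ W, P₂ = 3.63×10⁻⁹ W
P_tot = 1.23×10⁻⁸ W → 10 log₁₀(P_tot / 10⁻³) = −49.1 dBm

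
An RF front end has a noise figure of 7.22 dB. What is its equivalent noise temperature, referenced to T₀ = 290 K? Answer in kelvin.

1239 K

F = 10^(7.22/10) = 5.2723
T_e = (F − 1)·T₀ = (5.2723 − 1) × 290 = 1239 K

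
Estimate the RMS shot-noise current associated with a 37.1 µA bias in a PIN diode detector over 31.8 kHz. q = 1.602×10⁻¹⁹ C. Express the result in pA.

615 pA

I_n = √(2qI·B)
2qI·B = 2 × 1.602×10⁻¹⁹ × 3.71×10⁻⁵ × 3.18×10⁴ = 3.78×10⁻¹⁹ A²
I_n = √(3.78×10⁻¹⁹) = 6.15×10⁻¹⁰ A = 615 pA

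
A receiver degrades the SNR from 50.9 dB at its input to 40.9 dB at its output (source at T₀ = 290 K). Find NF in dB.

NF (dB) = SNR_in(dB) − SNR_out(dB) when the source is at T₀
NF = 50.9 − 40.9 = 10.0 dB

10.0 dB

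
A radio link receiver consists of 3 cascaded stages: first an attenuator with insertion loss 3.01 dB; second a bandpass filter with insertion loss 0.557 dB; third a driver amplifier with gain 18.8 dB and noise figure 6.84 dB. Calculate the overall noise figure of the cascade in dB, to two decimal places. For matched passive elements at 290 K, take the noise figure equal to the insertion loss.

10.41 dB

Convert to linear (a loss of L dB is a gain of −L dB): F_i = 10^(NF_i/10), G_i = 10^(G_i,dB/10)
  Stage 1: F_1 = 10^(3.01/10) = 2.000, G_1 = 10^(−3.01/10) = 0.5000
  Stage 2: F_2 = 10^(0.557/10) = 1.137, G_2 = 10^(−0.557/10) = 0.8796
  Stage 3: F_3 = 10^(6.84/10) = 4.831, G_3 = 10^(18.8/10) = 75.86
Friis cascade:
  F = 2.000 + (1.137 − 1)/0.5000 + (4.831 − 1)/0.4398 = 10.98
NF = 10 log₁₀(10.98) = 10.41 dB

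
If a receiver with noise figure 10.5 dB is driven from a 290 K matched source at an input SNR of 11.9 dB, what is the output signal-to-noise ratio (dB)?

By definition F = SNR_in/SNR_out, so in dB: SNR_out = SNR_in − NF
SNR_out = 11.9 − 10.5 = 1.4 dB

1.4 dB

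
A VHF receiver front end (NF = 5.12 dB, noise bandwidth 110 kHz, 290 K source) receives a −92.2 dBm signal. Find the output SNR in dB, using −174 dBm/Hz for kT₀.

Noise floor: N = −174 + 10 log₁₀(B) + NF
10 log₁₀(1.10×10⁵) = 50.41 dB
N = −174 + 50.41 + 5.12 = −118.47 dBm
SNR = P_sig − N = −92.2 − (−118.47) = 26.27 dB → 26.3 dB

26.3 dB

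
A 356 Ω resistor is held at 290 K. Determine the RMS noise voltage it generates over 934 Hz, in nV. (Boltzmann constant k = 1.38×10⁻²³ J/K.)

V_n = √(4kTRB)
4kTRB = 4 × 1.38×10⁻²³ × 290 × 3.56×10² × 9.34×10² = 5.32×10⁻¹⁵ V²
V_n = √(5.32×10⁻¹⁵) = 7.30×10⁻⁸ V = 73.0 nV

73.0 nV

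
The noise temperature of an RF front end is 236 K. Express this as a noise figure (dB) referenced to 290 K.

F = 1 + T_e/T₀ = 1 + 236/290 = 1.81379
NF = 10 log₁₀(1.81379) = 2.59 dB

2.59 dB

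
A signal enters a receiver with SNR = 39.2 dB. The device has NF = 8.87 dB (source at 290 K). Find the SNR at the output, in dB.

30.33 dB

By definition F = SNR_in/SNR_out, so in dB: SNR_out = SNR_in − NF
SNR_out = 39.2 − 8.87 = 30.33 dB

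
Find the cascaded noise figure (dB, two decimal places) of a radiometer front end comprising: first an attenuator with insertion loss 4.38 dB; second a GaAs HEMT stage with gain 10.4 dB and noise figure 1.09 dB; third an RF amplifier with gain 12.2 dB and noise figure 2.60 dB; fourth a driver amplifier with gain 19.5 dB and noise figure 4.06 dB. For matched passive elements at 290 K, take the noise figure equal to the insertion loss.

Convert to linear (a loss of L dB is a gain of −L dB): F_i = 10^(NF_i/10), G_i = 10^(G_i,dB/10)
  Stage 1: F_1 = 10^(4.38/10) = 2.742, G_1 = 10^(−4.38/10) = 0.3648
  Stage 2: F_2 = 10^(1.09/10) = 1.285, G_2 = 10^(10.4/10) = 10.96
  Stage 3: F_3 = 10^(2.60/10) = 1.820, G_3 = 10^(12.2/10) = 16.60
  Stage 4: F_4 = 10^(4.06/10) = 2.547, G_4 = 10^(19.5/10) = 89.13
Friis cascade:
  F = 2.742 + (1.285 − 1)/0.3648 + (1.820 − 1)/3.999 + (2.547 − 1)/66.37 = 3.752
NF = 10 log₁₀(3.752) = 5.74 dB

5.74 dB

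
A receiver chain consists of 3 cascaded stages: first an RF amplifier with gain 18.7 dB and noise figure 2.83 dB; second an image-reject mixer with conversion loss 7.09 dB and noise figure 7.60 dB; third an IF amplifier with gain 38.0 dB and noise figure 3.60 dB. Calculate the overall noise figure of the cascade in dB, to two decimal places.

Convert to linear (a loss of L dB is a gain of −L dB): F_i = 10^(NF_i/10), G_i = 10^(G_i,dB/10)
  Stage 1: F_1 = 10^(2.83/10) = 1.919, G_1 = 10^(18.7/10) = 74.13
  Stage 2: F_2 = 10^(7.60/10) = 5.754, G_2 = 10^(−7.09/10) = 0.1954
  Stage 3: F_3 = 10^(3.60/10) = 2.291, G_3 = 10^(38.0/10) = 6310
Friis cascade:
  F = 1.919 + (5.754 − 1)/74.13 + (2.291 − 1)/14.49 = 2.072
NF = 10 log₁₀(2.072) = 3.16 dB

3.16 dB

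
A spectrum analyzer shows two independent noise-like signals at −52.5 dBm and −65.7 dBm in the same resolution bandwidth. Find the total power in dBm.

−52.3 dBm

Convert to linear, add, convert back:
P₁ = 5.62×10⁻⁹ W, P₂ = 2.69×10⁻¹⁰ W
P_tot = 5.89×10⁻⁹ W → 10 log₁₀(P_tot / 10⁻³) = −52.3 dBm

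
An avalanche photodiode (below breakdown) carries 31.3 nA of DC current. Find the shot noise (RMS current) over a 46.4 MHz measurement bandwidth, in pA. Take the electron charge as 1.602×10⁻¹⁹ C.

682 pA

I_n = √(2qI·B)
2qI·B = 2 × 1.602×10⁻¹⁹ × 3.13×10⁻⁸ × 4.64×10⁷ = 4.65×10⁻¹⁹ A²
I_n = √(4.65×10⁻¹⁹) = 6.82×10⁻¹⁰ A = 682 pA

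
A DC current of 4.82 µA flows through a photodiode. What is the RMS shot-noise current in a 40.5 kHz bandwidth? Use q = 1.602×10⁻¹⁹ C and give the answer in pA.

I_n = √(2qI·B)
2qI·B = 2 × 1.602×10⁻¹⁹ × 4.82×10⁻⁶ × 4.05×10⁴ = 6.25×10⁻²⁰ A²
I_n = √(6.25×10⁻²⁰) = 2.50×10⁻¹⁰ A = 250 pA

250 pA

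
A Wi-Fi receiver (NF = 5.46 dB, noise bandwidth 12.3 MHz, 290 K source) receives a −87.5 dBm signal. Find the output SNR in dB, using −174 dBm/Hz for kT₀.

Noise floor: N = −174 + 10 log₁₀(B) + NF
10 log₁₀(1.23×10⁷) = 70.9 dB
N = −174 + 70.9 + 5.46 = −97.64 dBm
SNR = P_sig − N = −87.5 − (−97.64) = 10.14 dB → 10.1 dB

10.1 dB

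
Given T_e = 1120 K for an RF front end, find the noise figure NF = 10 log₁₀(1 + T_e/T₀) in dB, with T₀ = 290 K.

F = 1 + T_e/T₀ = 1 + 1120/290 = 4.86207
NF = 10 log₁₀(4.86207) = 6.87 dB

6.87 dB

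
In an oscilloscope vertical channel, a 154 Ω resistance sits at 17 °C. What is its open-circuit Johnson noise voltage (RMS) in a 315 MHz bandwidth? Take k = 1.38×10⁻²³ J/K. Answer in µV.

27.9 µV

T = 17 °C + 273.15 = 290.15 K
V_n = √(4kTRB)
4kTRB = 4 × 1.38×10⁻²³ × 290.15 × 1.54×10² × 3.15×10⁸ = 7.77×10⁻¹⁰ V²
V_n = √(7.77×10⁻¹⁰) = 2.79×10⁻⁵ V = 27.9 µV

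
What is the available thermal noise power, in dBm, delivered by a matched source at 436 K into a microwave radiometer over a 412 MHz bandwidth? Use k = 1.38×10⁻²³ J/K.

P_n = kTB = 1.38×10⁻²³ × 436 × 4.12×10⁸ = 2.48×10⁻¹² W
In dBm: 10 log₁₀(2.48×10⁻¹² / 10⁻³) = −86.1 dBm

−86.1 dBm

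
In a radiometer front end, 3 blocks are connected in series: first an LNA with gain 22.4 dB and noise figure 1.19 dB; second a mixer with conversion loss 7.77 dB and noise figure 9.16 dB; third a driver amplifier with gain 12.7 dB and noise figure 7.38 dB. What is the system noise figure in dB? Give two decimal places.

1.79 dB

Convert to linear (a loss of L dB is a gain of −L dB): F_i = 10^(NF_i/10), G_i = 10^(G_i,dB/10)
  Stage 1: F_1 = 10^(1.19/10) = 1.315, G_1 = 10^(22.4/10) = 173.8
  Stage 2: F_2 = 10^(9.16/10) = 8.241, G_2 = 10^(−7.77/10) = 0.1671
  Stage 3: F_3 = 10^(7.38/10) = 5.470, G_3 = 10^(12.7/10) = 18.62
Friis cascade:
  F = 1.315 + (8.241 − 1)/173.8 + (5.470 − 1)/29.04 = 1.511
NF = 10 log₁₀(1.511) = 1.79 dB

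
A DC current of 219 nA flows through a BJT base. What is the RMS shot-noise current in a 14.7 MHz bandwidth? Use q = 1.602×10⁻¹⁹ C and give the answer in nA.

1.02 nA

I_n = √(2qI·B)
2qI·B = 2 × 1.602×10⁻¹⁹ × 2.19×10⁻⁷ × 1.47×10⁷ = 1.03×10⁻¹⁸ A²
I_n = √(1.03×10⁻¹⁸) = 1.02×10⁻⁹ A = 1.02 nA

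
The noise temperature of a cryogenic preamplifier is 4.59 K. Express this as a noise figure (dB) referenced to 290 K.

F = 1 + T_e/T₀ = 1 + 4.59/290 = 1.01583
NF = 10 log₁₀(1.01583) = 0.068 dB

0.068 dB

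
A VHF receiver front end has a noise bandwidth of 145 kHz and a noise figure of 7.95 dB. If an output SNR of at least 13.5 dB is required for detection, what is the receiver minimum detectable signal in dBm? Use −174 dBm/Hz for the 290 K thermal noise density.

−100.9 dBm

Sensitivity = −174 + 10 log₁₀(B) + NF + SNR_min
= −174 + 51.61 + 7.95 + 13.5
= −100.94 dBm → −100.9 dBm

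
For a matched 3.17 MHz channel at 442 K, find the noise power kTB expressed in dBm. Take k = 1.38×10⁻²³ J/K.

−107.1 dBm

P_n = kTB = 1.38×10⁻²³ × 442 × 3.17×10⁶ = 1.93×10⁻¹⁴ W
In dBm: 10 log₁₀(1.93×10⁻¹⁴ / 10⁻³) = −107.1 dBm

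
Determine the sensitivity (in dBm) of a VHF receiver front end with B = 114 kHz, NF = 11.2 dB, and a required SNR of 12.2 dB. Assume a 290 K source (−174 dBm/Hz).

Sensitivity = −174 + 10 log₁₀(B) + NF + SNR_min
= −174 + 50.57 + 11.2 + 12.2
= −100.03 dBm → −100.0 dBm

−100.0 dBm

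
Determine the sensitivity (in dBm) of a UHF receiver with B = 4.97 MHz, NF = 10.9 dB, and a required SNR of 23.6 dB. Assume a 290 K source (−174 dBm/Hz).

Sensitivity = −174 + 10 log₁₀(B) + NF + SNR_min
= −174 + 66.96 + 10.9 + 23.6
= −72.54 dBm → −72.5 dBm

−72.5 dBm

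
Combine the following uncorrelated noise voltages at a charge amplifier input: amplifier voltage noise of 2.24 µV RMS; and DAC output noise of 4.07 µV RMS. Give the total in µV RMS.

4.65 µV

Uncorrelated sources add in power (mean-square): V_tot = √(ΣV_i²)
V_tot = √[(2.24×10⁻⁶)² + (4.07×10⁻⁶)²] = 4.65×10⁻⁶ V = 4.65 µV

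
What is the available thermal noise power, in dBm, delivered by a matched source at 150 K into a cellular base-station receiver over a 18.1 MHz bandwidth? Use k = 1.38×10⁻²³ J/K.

P_n = kTB = 1.38×10⁻²³ × 150 × 1.81×10⁷ = 3.75×10⁻¹⁴ W
In dBm: 10 log₁₀(3.75×10⁻¹⁴ / 10⁻³) = −104.3 dBm

−104.3 dBm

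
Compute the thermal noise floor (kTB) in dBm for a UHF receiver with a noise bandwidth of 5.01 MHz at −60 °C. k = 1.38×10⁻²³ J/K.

T = −60 °C + 273.15 = 213.15 K
P_n = kTB = 1.38×10⁻²³ × 213.15 × 5.01×10⁶ = 1.47×10⁻¹⁴ W
In dBm: 10 log₁₀(1.47×10⁻¹⁴ / 10⁻³) = −108.3 dBm

−108.3 dBm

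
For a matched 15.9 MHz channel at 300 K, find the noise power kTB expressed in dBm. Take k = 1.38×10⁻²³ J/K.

P_n = kTB = 1.38×10⁻²³ × 300 × 1.59×10⁷ = 6.58×10⁻¹⁴ W
In dBm: 10 log₁₀(6.58×10⁻¹⁴ / 10⁻³) = −101.8 dBm

−101.8 dBm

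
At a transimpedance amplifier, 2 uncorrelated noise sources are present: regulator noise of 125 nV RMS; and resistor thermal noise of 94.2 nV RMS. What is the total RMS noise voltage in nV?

157 nV

Uncorrelated sources add in power (mean-square): V_tot = √(ΣV_i²)
V_tot = √[(1.25×10⁻⁷)² + (9.42×10⁻⁸)²] = 1.57×10⁻⁷ V = 157 nV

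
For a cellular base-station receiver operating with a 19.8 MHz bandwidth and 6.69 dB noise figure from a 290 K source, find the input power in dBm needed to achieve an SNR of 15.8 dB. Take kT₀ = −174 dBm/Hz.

Sensitivity = −174 + 10 log₁₀(B) + NF + SNR_min
= −174 + 72.97 + 6.69 + 15.8
= −78.54 dBm → −78.5 dBm

−78.5 dBm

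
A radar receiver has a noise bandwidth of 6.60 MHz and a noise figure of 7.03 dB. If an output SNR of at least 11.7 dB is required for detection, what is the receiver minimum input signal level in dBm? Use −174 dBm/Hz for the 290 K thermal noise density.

Sensitivity = −174 + 10 log₁₀(B) + NF + SNR_min
= −174 + 68.2 + 7.03 + 11.7
= −87.07 dBm → −87.1 dBm

−87.1 dBm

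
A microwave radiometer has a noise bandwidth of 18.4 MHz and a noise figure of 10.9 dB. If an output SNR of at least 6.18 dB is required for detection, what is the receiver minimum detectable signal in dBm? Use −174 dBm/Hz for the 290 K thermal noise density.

−84.3 dBm

Sensitivity = −174 + 10 log₁₀(B) + NF + SNR_min
= −174 + 72.65 + 10.9 + 6.18
= −84.27 dBm → −84.3 dBm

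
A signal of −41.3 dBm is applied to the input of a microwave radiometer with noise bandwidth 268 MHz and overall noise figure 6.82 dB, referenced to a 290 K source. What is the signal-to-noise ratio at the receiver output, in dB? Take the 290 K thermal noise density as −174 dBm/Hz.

Noise floor: N = −174 + 10 log₁₀(B) + NF
10 log₁₀(2.68×10⁸) = 84.28 dB
N = −174 + 84.28 + 6.82 = −82.90 dBm
SNR = P_sig − N = −41.3 − (−82.90) = 41.60 dB → 41.6 dB

41.6 dB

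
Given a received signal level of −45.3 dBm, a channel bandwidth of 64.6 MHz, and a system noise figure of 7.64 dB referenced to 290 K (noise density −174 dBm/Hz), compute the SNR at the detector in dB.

Noise floor: N = −174 + 10 log₁₀(B) + NF
10 log₁₀(6.46×10⁷) = 78.1 dB
N = −174 + 78.1 + 7.64 = −88.26 dBm
SNR = P_sig − N = −45.3 − (−88.26) = 42.96 dB → 43.0 dB

43.0 dB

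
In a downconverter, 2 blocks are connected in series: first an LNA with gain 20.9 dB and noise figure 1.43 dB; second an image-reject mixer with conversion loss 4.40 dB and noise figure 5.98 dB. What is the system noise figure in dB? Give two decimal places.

Convert to linear (a loss of L dB is a gain of −L dB): F_i = 10^(NF_i/10), G_i = 10^(G_i,dB/10)
  Stage 1: F_1 = 10^(1.43/10) = 1.390, G_1 = 10^(20.9/10) = 123.0
  Stage 2: F_2 = 10^(5.98/10) = 3.963, G_2 = 10^(−4.40/10) = 0.3631
Friis cascade:
  F = 1.390 + (3.963 − 1)/123.0 = 1.414
NF = 10 log₁₀(1.414) = 1.50 dB

1.50 dB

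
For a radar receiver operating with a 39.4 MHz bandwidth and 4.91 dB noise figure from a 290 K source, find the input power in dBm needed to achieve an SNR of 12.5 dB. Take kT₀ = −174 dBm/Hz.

−80.6 dBm

Sensitivity = −174 + 10 log₁₀(B) + NF + SNR_min
= −174 + 75.95 + 4.91 + 12.5
= −80.64 dBm → −80.6 dBm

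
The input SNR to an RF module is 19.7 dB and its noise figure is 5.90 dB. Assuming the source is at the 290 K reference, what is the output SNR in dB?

13.80 dB

By definition F = SNR_in/SNR_out, so in dB: SNR_out = SNR_in − NF
SNR_out = 19.7 − 5.90 = 13.80 dB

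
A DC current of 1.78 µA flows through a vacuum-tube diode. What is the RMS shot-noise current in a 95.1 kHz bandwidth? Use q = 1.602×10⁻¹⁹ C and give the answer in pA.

I_n = √(2qI·B)
2qI·B = 2 × 1.602×10⁻¹⁹ × 1.78×10⁻⁶ × 9.51×10⁴ = 5.42×10⁻²⁰ A²
I_n = √(5.42×10⁻²⁰) = 2.33×10⁻¹⁰ A = 233 pA

233 pA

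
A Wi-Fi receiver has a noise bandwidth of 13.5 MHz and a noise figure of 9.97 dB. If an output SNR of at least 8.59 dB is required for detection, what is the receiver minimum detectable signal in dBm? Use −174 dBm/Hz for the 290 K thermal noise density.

−84.1 dBm

Sensitivity = −174 + 10 log₁₀(B) + NF + SNR_min
= −174 + 71.3 + 9.97 + 8.59
= −84.14 dBm → −84.1 dBm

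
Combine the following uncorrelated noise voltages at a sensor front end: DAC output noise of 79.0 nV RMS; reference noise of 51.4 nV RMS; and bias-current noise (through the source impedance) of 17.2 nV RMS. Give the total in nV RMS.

Uncorrelated sources add in power (mean-square): V_tot = √(ΣV_i²)
V_tot = √[(7.90×10⁻⁸)² + (5.14×10⁻⁸)² + (1.72×10⁻⁸)²] = 9.58×10⁻⁸ V = 95.8 nV

95.8 nV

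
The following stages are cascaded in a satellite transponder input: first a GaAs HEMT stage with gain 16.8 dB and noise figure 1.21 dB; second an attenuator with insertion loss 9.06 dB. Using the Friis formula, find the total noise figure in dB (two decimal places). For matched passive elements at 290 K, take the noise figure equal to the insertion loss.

Convert to linear (a loss of L dB is a gain of −L dB): F_i = 10^(NF_i/10), G_i = 10^(G_i,dB/10)
  Stage 1: F_1 = 10^(1.21/10) = 1.321, G_1 = 10^(16.8/10) = 47.86
  Stage 2: F_2 = 10^(9.06/10) = 8.054, G_2 = 10^(−9.06/10) = 0.1242
Friis cascade:
  F = 1.321 + (8.054 − 1)/47.86 = 1.469
NF = 10 log₁₀(1.469) = 1.67 dB

1.67 dB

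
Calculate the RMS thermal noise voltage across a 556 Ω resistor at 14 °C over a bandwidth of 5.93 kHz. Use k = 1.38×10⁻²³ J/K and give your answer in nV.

T = 14 °C + 273.15 = 287.15 K
V_n = √(4kTRB)
4kTRB = 4 × 1.38×10⁻²³ × 287.15 × 5.56×10² × 5.93×10³ = 5.23×10⁻¹⁴ V²
V_n = √(5.23×10⁻¹⁴) = 2.29×10⁻⁷ V = 229 nV

229 nV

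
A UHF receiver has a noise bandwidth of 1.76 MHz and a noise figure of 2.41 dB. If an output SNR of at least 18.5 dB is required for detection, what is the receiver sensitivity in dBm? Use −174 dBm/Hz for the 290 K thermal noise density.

−90.6 dBm

Sensitivity = −174 + 10 log₁₀(B) + NF + SNR_min
= −174 + 62.46 + 2.41 + 18.5
= −90.63 dBm → −90.6 dBm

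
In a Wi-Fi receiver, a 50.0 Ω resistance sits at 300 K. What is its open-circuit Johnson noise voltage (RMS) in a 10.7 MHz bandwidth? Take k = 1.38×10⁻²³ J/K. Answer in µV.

V_n = √(4kTRB)
4kTRB = 4 × 1.38×10⁻²³ × 300 × 5.00×10¹ × 1.07×10⁷ = 8.86×10⁻¹² V²
V_n = √(8.86×10⁻¹²) = 2.98×10⁻⁶ V = 2.98 µV

2.98 µV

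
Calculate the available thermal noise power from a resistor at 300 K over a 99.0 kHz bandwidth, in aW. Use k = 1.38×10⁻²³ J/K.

P_n = kTB = 1.38×10⁻²³ × 300 × 9.90×10⁴ = 4.10×10⁻¹⁶ W = 410 aW

410 aW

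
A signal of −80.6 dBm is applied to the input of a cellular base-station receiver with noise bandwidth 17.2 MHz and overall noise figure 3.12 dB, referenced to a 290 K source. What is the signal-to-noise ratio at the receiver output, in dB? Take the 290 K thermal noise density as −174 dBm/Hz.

Noise floor: N = −174 + 10 log₁₀(B) + NF
10 log₁₀(1.72×10⁷) = 72.36 dB
N = −174 + 72.36 + 3.12 = −98.52 dBm
SNR = P_sig − N = −80.6 − (−98.52) = 17.92 dB → 17.9 dB

17.9 dB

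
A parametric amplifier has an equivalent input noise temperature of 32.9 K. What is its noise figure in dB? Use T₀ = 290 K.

0.467 dB

F = 1 + T_e/T₀ = 1 + 32.9/290 = 1.11345
NF = 10 log₁₀(1.11345) = 0.467 dB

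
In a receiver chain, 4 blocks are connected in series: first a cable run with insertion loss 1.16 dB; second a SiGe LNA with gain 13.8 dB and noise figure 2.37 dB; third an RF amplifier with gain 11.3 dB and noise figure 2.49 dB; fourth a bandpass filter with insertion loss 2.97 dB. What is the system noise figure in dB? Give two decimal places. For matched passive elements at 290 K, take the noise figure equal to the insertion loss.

Convert to linear (a loss of L dB is a gain of −L dB): F_i = 10^(NF_i/10), G_i = 10^(G_i,dB/10)
  Stage 1: F_1 = 10^(1.16/10) = 1.306, G_1 = 10^(−1.16/10) = 0.7656
  Stage 2: F_2 = 10^(2.37/10) = 1.726, G_2 = 10^(13.8/10) = 23.99
  Stage 3: F_3 = 10^(2.49/10) = 1.774, G_3 = 10^(11.3/10) = 13.49
  Stage 4: F_4 = 10^(2.97/10) = 1.982, G_4 = 10^(−2.97/10) = 0.5047
Friis cascade:
  F = 1.306 + (1.726 − 1)/0.7656 + (1.774 − 1)/18.37 + (1.982 − 1)/247.7 = 2.300
NF = 10 log₁₀(2.300) = 3.62 dB

3.62 dB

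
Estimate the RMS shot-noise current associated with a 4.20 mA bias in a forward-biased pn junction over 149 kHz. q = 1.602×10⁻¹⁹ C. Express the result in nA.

I_n = √(2qI·B)
2qI·B = 2 × 1.602×10⁻¹⁹ × 4.20×10⁻³ × 1.49×10⁵ = 2.01×10⁻¹⁶ A²
I_n = √(2.01×10⁻¹⁶) = 1.42×10⁻⁸ A = 14.2 nA

14.2 nA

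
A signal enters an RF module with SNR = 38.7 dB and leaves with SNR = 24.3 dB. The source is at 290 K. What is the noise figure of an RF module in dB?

14.4 dB

NF (dB) = SNR_in(dB) − SNR_out(dB) when the source is at T₀
NF = 38.7 − 24.3 = 14.4 dB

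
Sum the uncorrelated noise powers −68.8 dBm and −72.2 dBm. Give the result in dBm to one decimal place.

−67.2 dBm

Convert to linear, add, convert back:
P₁ = 1.32×10⁻¹⁰ W, P₂ = 6.03×10⁻¹¹ W
P_tot = 1.92×10⁻¹⁰ W → 10 log₁₀(P_tot / 10⁻³) = −67.2 dBm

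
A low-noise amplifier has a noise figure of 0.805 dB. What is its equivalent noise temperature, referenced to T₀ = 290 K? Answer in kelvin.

F = 10^(0.805/10) = 1.20365
T_e = (F − 1)·T₀ = (1.20365 − 1) × 290 = 59.1 K

59.1 K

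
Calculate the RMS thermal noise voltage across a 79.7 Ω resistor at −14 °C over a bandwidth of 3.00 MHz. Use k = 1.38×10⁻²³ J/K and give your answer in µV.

1.85 µV

T = −14 °C + 273.15 = 259.15 K
V_n = √(4kTRB)
4kTRB = 4 × 1.38×10⁻²³ × 259.15 × 7.97×10¹ × 3.00×10⁶ = 3.42×10⁻¹² V²
V_n = √(3.42×10⁻¹²) = 1.85×10⁻⁶ V = 1.85 µV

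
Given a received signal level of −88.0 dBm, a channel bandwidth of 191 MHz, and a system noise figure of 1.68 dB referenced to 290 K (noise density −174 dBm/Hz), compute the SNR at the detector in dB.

1.5 dB

Noise floor: N = −174 + 10 log₁₀(B) + NF
10 log₁₀(1.91×10⁸) = 82.81 dB
N = −174 + 82.81 + 1.68 = −89.51 dBm
SNR = P_sig − N = −88.0 − (−89.51) = 1.51 dB → 1.5 dB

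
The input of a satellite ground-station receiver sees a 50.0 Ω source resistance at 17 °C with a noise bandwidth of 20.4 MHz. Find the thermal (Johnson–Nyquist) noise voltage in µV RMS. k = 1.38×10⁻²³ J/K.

4.04 µV

T = 17 °C + 273.15 = 290.15 K
V_n = √(4kTRB)
4kTRB = 4 × 1.38×10⁻²³ × 290.15 × 5.00×10¹ × 2.04×10⁷ = 1.63×10⁻¹¹ V²
V_n = √(1.63×10⁻¹¹) = 4.04×10⁻⁶ V = 4.04 µV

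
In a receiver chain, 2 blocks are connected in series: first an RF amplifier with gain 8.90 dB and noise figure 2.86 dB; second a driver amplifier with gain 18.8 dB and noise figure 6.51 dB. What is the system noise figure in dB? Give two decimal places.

Convert to linear (a loss of L dB is a gain of −L dB): F_i = 10^(NF_i/10), G_i = 10^(G_i,dB/10)
  Stage 1: F_1 = 10^(2.86/10) = 1.932, G_1 = 10^(8.90/10) = 7.762
  Stage 2: F_2 = 10^(6.51/10) = 4.477, G_2 = 10^(18.8/10) = 75.86
Friis cascade:
  F = 1.932 + (4.477 − 1)/7.762 = 2.380
NF = 10 log₁₀(2.380) = 3.77 dB

3.77 dB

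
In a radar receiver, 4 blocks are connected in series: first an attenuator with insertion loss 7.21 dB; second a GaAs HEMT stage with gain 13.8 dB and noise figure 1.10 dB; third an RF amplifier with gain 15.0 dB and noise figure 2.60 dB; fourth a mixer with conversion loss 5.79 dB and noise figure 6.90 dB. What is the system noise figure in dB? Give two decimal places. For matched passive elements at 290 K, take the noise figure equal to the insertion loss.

Convert to linear (a loss of L dB is a gain of −L dB): F_i = 10^(NF_i/10), G_i = 10^(G_i,dB/10)
  Stage 1: F_1 = 10^(7.21/10) = 5.260, G_1 = 10^(−7.21/10) = 0.1901
  Stage 2: F_2 = 10^(1.10/10) = 1.288, G_2 = 10^(13.8/10) = 23.99
  Stage 3: F_3 = 10^(2.60/10) = 1.820, G_3 = 10^(15.0/10) = 31.62
  Stage 4: F_4 = 10^(6.90/10) = 4.898, G_4 = 10^(−5.79/10) = 0.2636
Friis cascade:
  F = 5.260 + (1.288 − 1)/0.1901 + (1.820 − 1)/4.560 + (4.898 − 1)/144.2 = 6.983
NF = 10 log₁₀(6.983) = 8.44 dB

8.44 dB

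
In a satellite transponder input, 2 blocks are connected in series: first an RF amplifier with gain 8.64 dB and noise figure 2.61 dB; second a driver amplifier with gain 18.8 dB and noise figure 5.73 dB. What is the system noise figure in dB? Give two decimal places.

Convert to linear (a loss of L dB is a gain of −L dB): F_i = 10^(NF_i/10), G_i = 10^(G_i,dB/10)
  Stage 1: F_1 = 10^(2.61/10) = 1.824, G_1 = 10^(8.64/10) = 7.311
  Stage 2: F_2 = 10^(5.73/10) = 3.741, G_2 = 10^(18.8/10) = 75.86
Friis cascade:
  F = 1.824 + (3.741 − 1)/7.311 = 2.199
NF = 10 log₁₀(2.199) = 3.42 dB

3.42 dB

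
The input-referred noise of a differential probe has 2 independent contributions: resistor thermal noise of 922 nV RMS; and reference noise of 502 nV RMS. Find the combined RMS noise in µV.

Uncorrelated sources add in power (mean-square): V_tot = √(ΣV_i²)
V_tot = √[(9.22×10⁻⁷)² + (5.02×10⁻⁷)²] = 1.05×10⁻⁶ V = 1.05 µV

1.05 µV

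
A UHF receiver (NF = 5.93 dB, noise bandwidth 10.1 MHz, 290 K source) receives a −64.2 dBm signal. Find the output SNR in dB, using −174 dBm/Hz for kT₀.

33.8 dB

Noise floor: N = −174 + 10 log₁₀(B) + NF
10 log₁₀(1.01×10⁷) = 70.04 dB
N = −174 + 70.04 + 5.93 = −98.03 dBm
SNR = P_sig − N = −64.2 − (−98.03) = 33.83 dB → 33.8 dB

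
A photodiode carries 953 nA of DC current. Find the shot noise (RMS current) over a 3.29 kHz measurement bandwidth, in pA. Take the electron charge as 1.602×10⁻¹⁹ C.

31.7 pA

I_n = √(2qI·B)
2qI·B = 2 × 1.602×10⁻¹⁹ × 9.53×10⁻⁷ × 3.29×10³ = 1.00×10⁻²¹ A²
I_n = √(1.00×10⁻²¹) = 3.17×10⁻¹¹ A = 31.7 pA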